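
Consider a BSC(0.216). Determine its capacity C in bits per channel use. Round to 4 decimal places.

Binary symmetric channel: C = 1 − h₂(ε) where h₂ is the binary entropy function.
h₂(0.216) = −0.216·log₂0.216 − 0.784·log₂0.784 = 0.7528.
C = 1 − 0.7528 = 0.2472 bits per channel use.

0.2472 bits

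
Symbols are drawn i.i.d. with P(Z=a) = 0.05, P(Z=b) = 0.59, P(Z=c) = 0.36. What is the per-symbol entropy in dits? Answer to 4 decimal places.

H(Z) = −Σ p·log₁₀ p.
  −(0.05)·log₁₀(0.05) = 0.06505
  −(0.59)·log₁₀(0.59) = 0.13520
  −(0.36)·log₁₀(0.36) = 0.15973
Sum: 0.06505 + 0.13520 + 0.15973 = 0.3600 dits.

0.3600 dits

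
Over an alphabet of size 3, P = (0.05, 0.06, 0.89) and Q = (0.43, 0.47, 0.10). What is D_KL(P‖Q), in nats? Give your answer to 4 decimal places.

D(P‖Q) = Σ p·ln(p/q).
  0.05·ln(0.05/0.43) = -0.10759
  0.06·ln(0.06/0.47) = -0.12350
  0.89·ln(0.89/0.10) = 1.94559
D(P‖Q) = 1.7145 nats.

1.7145 nats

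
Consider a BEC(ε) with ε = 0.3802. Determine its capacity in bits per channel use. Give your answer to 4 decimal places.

0.6198 bits

Binary erasure channel: capacity C = 1 − ε.
C = 1 − 0.3802 = 0.6198 bits per channel use.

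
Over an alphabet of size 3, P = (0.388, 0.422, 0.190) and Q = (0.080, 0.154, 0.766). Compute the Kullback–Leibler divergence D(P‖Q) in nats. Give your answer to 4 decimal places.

D(P‖Q) = Σ p·ln(p/q).
  0.388·ln(0.388/0.080) = 0.61264
  0.422·ln(0.422/0.154) = 0.42540
  0.190·ln(0.190/0.766) = -0.26489
D(P‖Q) = 0.7732 nats.

0.7732 nats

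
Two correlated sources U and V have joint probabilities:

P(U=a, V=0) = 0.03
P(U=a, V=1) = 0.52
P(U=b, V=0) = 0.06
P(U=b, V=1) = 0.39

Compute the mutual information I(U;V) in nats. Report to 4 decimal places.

Marginals: p(U) = (0.5500, 0.4500), p(V) = (0.0900, 0.9100).
I(U;V) = Σ p(x,y)·ln[p(x,y)/(p(x)p(y))].
  (a,0): 0.03·ln(0.6061) = -0.01502
  (a,1): 0.52·ln(1.0390) = 0.01988
  (b,0): 0.06·ln(1.4815) = 0.02358
  (b,1): 0.39·ln(0.9524) = -0.01903
Sum = 0.0094 nats.

0.0094 nats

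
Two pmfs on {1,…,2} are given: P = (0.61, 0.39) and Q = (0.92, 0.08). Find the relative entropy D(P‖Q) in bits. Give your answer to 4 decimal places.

D(P‖Q) = Σ p·log₂(p/q).
  0.61·log₂(0.61/0.92) = -0.36162
  0.39·log₂(0.39/0.08) = 0.89131
D(P‖Q) = 0.5297 bits.

0.5297 bits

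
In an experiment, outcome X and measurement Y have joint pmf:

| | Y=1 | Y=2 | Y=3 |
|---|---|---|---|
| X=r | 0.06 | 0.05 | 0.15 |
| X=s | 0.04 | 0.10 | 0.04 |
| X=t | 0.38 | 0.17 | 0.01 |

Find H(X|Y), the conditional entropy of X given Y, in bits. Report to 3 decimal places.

1.107 bits

Marginals: p(X) = (0.2600, 0.1800, 0.5600), p(Y) = (0.4800, 0.3200, 0.2000).
H(X|Y) = Σ p(Y) · H(X|Y=·).
  Y=1: p=0.4800, H(X|Y=1) = 0.9406
  Y=2: p=0.3200, H(X|Y=2) = 1.4276
  Y=3: p=0.2000, H(X|Y=3) = 0.9918
Weighted sum = 1.107 bits.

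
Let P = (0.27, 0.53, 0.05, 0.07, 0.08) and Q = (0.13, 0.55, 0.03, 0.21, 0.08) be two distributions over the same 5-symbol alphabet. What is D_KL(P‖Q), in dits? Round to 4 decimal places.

D(P‖Q) = Σ p·log₁₀(p/q).
  0.27·log₁₀(0.27/0.13) = 0.08570
  0.53·log₁₀(0.53/0.55) = -0.00853
  0.05·log₁₀(0.05/0.03) = 0.01109
  0.07·log₁₀(0.07/0.21) = -0.03340
  0.08·log₁₀(0.08/0.08) = 0.00000
D(P‖Q) = 0.0549 dits.

0.0549 dits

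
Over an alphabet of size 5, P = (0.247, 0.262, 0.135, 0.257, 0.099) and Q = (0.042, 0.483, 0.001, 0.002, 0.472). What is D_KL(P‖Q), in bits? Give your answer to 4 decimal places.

2.9329 bits

D(P‖Q) = Σ p·log₂(p/q).
  0.247·log₂(0.247/0.042) = 0.63134
  0.262·log₂(0.262/0.483) = -0.23120
  0.135·log₂(0.135/0.001) = 0.95537
  0.257·log₂(0.257/0.002) = 1.80045
  0.099·log₂(0.099/0.472) = -0.22308
D(P‖Q) = 2.9329 bits.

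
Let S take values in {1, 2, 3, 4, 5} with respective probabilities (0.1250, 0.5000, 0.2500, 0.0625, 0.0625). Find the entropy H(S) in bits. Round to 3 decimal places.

H(S) = −Σ p·log₂ p.
  −(0.1250)·log₂(0.1250) = 0.3750
  −(0.5000)·log₂(0.5000) = 0.5000
  −(0.2500)·log₂(0.2500) = 0.5000
  −(0.0625)·log₂(0.0625) = 0.2500
  −(0.0625)·log₂(0.0625) = 0.2500
Sum: 0.3750 + 0.5000 + 0.5000 + 0.2500 + 0.2500 = 1.875 bits.

1.875 bits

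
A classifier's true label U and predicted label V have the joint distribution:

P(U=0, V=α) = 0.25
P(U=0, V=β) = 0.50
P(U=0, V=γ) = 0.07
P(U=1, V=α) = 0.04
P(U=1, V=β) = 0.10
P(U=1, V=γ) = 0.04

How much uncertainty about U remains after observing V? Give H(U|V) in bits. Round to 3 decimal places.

0.662 bits

Chain rule: H(U|V) = H(U,V) − H(V).
Marginals: p(U) = (0.8200, 0.1800), p(V) = (0.2900, 0.6000, 0.1100).
H(U,V) = 1.9723 bits; H(V) = 1.3104 bits.
H(U|V) = 1.9723 − 1.3104 = 0.662 bits.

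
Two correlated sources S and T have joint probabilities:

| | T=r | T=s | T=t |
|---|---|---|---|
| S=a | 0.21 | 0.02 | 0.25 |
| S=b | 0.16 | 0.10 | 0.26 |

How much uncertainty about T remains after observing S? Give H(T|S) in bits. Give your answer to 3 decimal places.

Chain rule: H(T|S) = H(S,T) − H(S).
Marginals: p(S) = (0.4800, 0.5200), p(T) = (0.3700, 0.1200, 0.5100).
H(S,T) = 2.3462 bits; H(S) = 0.9988 bits.
H(T|S) = 2.3462 − 0.9988 = 1.347 bits.

1.347 bits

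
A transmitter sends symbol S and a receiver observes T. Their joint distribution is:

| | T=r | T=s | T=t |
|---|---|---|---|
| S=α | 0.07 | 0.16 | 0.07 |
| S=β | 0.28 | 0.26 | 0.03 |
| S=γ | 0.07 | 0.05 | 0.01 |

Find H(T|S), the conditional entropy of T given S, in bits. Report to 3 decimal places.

Marginals: p(S) = (0.3000, 0.5700, 0.1300), p(T) = (0.4200, 0.4700, 0.1100).
H(T|S) = Σ p(S) · H(T|S=·).
  S=α: p=0.3000, H(T|S=α) = 1.4635
  S=β: p=0.5700, H(T|S=β) = 1.2439
  S=γ: p=0.1300, H(T|S=γ) = 1.2957
Weighted sum = 1.317 bits.

1.317 bits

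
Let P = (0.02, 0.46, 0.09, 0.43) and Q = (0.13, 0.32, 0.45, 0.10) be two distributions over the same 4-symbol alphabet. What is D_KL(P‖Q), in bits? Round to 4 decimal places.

0.8827 bits

D(P‖Q) = Σ p·log₂(p/q).
  0.02·log₂(0.02/0.13) = -0.05401
  0.46·log₂(0.46/0.32) = 0.24084
  0.09·log₂(0.09/0.45) = -0.20897
  0.43·log₂(0.43/0.10) = 0.90486
D(P‖Q) = 0.8827 bits.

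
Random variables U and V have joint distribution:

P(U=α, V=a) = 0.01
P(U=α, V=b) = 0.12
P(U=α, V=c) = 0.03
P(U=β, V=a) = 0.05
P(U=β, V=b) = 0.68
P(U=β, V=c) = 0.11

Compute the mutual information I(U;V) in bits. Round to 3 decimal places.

0.002 bits

Marginals: p(U) = (0.1600, 0.8400), p(V) = (0.0600, 0.8000, 0.1400).
I(U;V) = Σ p(x,y)·log₂[p(x,y)/(p(x)p(y))].
  (α,a): 0.01·log₂(1.0417) = 0.0006
  (α,b): 0.12·log₂(0.9375) = -0.0112
  (α,c): 0.03·log₂(1.3393) = 0.0126
  (β,a): 0.05·log₂(0.9921) = -0.0006
  (β,b): 0.68·log₂(1.0119) = 0.0116
  (β,c): 0.11·log₂(0.9354) = -0.0106
Sum = 0.002 bits.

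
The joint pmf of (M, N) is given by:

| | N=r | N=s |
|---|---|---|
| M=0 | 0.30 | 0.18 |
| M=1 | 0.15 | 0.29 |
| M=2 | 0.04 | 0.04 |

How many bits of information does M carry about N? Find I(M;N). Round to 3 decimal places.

Marginals: p(M) = (0.4800, 0.4400, 0.0800), p(N) = (0.4900, 0.5100).
I(M;N) = H(M) + H(N) − H(M,N).
H(M) = 1.3209, H(N) = 0.9997, H(M,N) = 2.2664.
I(M;N) = 1.3209 + 0.9997 − 2.2664 = 0.054 bits.

0.054 bits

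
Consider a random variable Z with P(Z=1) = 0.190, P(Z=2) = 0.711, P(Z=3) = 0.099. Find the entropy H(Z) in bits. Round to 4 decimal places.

1.1354 bits

H(Z) = −Σ p·log₂ p.
  −(0.190)·log₂(0.190) = 0.45523
  −(0.711)·log₂(0.711) = 0.34987
  −(0.099)·log₂(0.099) = 0.33031
Sum: 0.45523 + 0.34987 + 0.33031 = 1.1354 bits.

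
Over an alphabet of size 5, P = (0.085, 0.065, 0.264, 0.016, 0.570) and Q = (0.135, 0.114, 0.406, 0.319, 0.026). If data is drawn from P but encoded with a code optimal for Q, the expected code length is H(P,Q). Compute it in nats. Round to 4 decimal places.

H(P,Q) = −Σ p·ln q.
  −0.085·ln(0.135) = 0.17021
  −0.065·ln(0.114) = 0.14115
  −0.264·ln(0.406) = 0.23797
  −0.016·ln(0.319) = 0.01828
  −0.570·ln(0.026) = 2.08031
H(P,Q) = 2.6479 nats.

2.6479 nats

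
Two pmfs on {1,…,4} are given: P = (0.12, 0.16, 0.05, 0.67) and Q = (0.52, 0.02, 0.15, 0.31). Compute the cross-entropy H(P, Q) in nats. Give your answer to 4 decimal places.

H(P,Q) = −Σ p·ln q.
  −0.12·ln(0.52) = 0.07847
  −0.16·ln(0.02) = 0.62592
  −0.05·ln(0.15) = 0.09486
  −0.67·ln(0.31) = 0.78469
H(P,Q) = 1.5839 nats.

1.5839 nats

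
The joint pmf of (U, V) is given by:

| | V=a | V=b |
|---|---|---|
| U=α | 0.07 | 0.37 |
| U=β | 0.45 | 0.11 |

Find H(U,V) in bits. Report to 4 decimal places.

1.6680 bits

H(U,V) = −Σ p(x,y)·log₂ p(x,y) over all 4 cells.
  cell (α,a): −0.07·log₂0.07 = 0.26856
  cell (α,b): −0.37·log₂0.37 = 0.53073
  cell (β,a): −0.45·log₂0.45 = 0.51840
  cell (β,b): −0.11·log₂0.11 = 0.35029
Sum = 1.6680 bits.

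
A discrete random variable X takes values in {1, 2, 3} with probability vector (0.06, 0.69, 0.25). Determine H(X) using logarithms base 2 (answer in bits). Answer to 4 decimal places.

H(X) = −Σ p·log₂ p.
  −(0.06)·log₂(0.06) = 0.24353
  −(0.69)·log₂(0.69) = 0.36938
  −(0.25)·log₂(0.25) = 0.50000
Sum: 0.24353 + 0.36938 + 0.50000 = 1.1129 bits.

1.1129 bits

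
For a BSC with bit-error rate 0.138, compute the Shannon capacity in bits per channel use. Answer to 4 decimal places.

0.4210 bits

Binary symmetric channel: C = 1 − h₂(ε) where h₂ is the binary entropy function.
h₂(0.138) = −0.138·log₂0.138 − 0.862·log₂0.862 = 0.5790.
C = 1 − 0.5790 = 0.4210 bits per channel use.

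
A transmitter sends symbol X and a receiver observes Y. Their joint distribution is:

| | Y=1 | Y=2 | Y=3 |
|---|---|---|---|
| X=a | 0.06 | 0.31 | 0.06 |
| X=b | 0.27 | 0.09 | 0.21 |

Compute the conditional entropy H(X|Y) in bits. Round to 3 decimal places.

Chain rule: H(X|Y) = H(X,Y) − H(Y).
Marginals: p(X) = (0.4300, 0.5700), p(Y) = (0.3300, 0.4000, 0.2700).
H(X,Y) = 2.3064 bits; H(Y) = 1.5666 bits.
H(X|Y) = 2.3064 − 1.5666 = 0.740 bits.

0.740 bits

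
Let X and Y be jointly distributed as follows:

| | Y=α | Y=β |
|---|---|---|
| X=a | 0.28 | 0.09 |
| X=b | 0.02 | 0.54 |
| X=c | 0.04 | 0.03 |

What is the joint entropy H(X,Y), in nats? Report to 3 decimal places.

1.218 nats

H(X,Y) = −Σ p(x,y)·ln p(x,y) over all 6 cells.
  cell (a,α): −0.28·ln0.28 = 0.3564
  cell (a,β): −0.09·ln0.09 = 0.2167
  cell (b,α): −0.02·ln0.02 = 0.0782
  cell (b,β): −0.54·ln0.54 = 0.3327
  cell (c,α): −0.04·ln0.04 = 0.1288
  cell (c,β): −0.03·ln0.03 = 0.1052
Sum = 1.218 nats.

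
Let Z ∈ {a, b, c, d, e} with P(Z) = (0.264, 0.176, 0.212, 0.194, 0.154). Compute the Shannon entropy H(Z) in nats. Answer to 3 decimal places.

H(Z) = −Σ p·ln p.
  −(0.264)·ln(0.264) = 0.3516
  −(0.176)·ln(0.176) = 0.3058
  −(0.212)·ln(0.212) = 0.3288
  −(0.194)·ln(0.194) = 0.3181
  −(0.154)·ln(0.154) = 0.2881
Sum: 0.3516 + 0.3058 + 0.3288 + 0.3181 + 0.2881 = 1.592 nats.

1.592 nats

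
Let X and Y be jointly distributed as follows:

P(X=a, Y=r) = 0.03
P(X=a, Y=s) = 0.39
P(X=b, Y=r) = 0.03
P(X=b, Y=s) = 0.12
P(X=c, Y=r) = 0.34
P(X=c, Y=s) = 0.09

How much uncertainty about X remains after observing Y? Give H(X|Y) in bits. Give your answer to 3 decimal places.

1.071 bits

Marginals: p(X) = (0.4200, 0.1500, 0.4300), p(Y) = (0.4000, 0.6000).
H(X|Y) = Σ p(Y) · H(X|Y=·).
  Y=r: p=0.4000, H(X|Y=r) = 0.7598
  Y=s: p=0.6000, H(X|Y=s) = 1.2789
Weighted sum = 1.071 bits.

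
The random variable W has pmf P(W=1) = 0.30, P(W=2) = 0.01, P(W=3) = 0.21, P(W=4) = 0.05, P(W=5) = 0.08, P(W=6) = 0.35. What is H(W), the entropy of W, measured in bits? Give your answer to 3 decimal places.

2.098 bits

H(W) = −Σ p·log₂ p.
  −(0.30)·log₂(0.30) = 0.5211
  −(0.01)·log₂(0.01) = 0.0664
  −(0.21)·log₂(0.21) = 0.4728
  −(0.05)·log₂(0.05) = 0.2161
  −(0.08)·log₂(0.08) = 0.2915
  −(0.35)·log₂(0.35) = 0.5301
Sum: 0.5211 + 0.0664 + 0.4728 + 0.2161 + 0.2915 + 0.5301 = 2.098 bits.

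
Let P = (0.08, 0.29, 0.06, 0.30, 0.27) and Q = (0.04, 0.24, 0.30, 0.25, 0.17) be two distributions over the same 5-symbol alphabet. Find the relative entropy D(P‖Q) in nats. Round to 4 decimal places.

0.1934 nats

D(P‖Q) = Σ p·ln(p/q).
  0.08·ln(0.08/0.04) = 0.05545
  0.29·ln(0.29/0.24) = 0.05488
  0.06·ln(0.06/0.30) = -0.09657
  0.30·ln(0.30/0.25) = 0.05470
  0.27·ln(0.27/0.17) = 0.12491
D(P‖Q) = 0.1934 nats.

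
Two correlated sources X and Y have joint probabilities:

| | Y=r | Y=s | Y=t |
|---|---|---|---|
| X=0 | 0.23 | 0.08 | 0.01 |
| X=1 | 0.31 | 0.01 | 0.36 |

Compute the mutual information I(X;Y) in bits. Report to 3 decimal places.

Marginals: p(X) = (0.3200, 0.6800), p(Y) = (0.5400, 0.0900, 0.3700).
I(X;Y) = Σ p(x,y)·log₂[p(x,y)/(p(x)p(y))].
  (0,r): 0.23·log₂(1.3310) = 0.0949
  (0,s): 0.08·log₂(2.7778) = 0.1179
  (0,t): 0.01·log₂(0.0845) = -0.0357
  (1,r): 0.31·log₂(0.8442) = -0.0757
  (1,s): 0.01·log₂(0.1634) = -0.0261
  (1,t): 0.36·log₂(1.4308) = 0.1861
Sum = 0.261 bits.

0.261 bits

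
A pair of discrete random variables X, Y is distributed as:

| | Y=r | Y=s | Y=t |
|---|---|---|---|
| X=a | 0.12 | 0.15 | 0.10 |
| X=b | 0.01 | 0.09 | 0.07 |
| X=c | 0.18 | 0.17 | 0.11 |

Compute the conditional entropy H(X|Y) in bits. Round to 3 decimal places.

1.422 bits

Chain rule: H(X|Y) = H(X,Y) − H(Y).
Marginals: p(X) = (0.3700, 0.1700, 0.4600), p(Y) = (0.3100, 0.4100, 0.2800).
H(X,Y) = 2.9876 bits; H(Y) = 1.5654 bits.
H(X|Y) = 2.9876 − 1.5654 = 1.422 bits.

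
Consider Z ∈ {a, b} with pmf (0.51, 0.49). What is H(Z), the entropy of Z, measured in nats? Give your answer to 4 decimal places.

0.6929 nats

H(Z) = −Σ p·ln p.
  −(0.51)·ln(0.51) = 0.34341
  −(0.49)·ln(0.49) = 0.34954
Sum: 0.34341 + 0.34954 = 0.6929 nats.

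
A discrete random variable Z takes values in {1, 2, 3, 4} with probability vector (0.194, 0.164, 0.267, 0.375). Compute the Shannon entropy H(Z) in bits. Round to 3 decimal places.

1.926 bits

H(Z) = −Σ p·log₂ p.
  −(0.194)·log₂(0.194) = 0.4590
  −(0.164)·log₂(0.164) = 0.4278
  −(0.267)·log₂(0.267) = 0.5087
  −(0.375)·log₂(0.375) = 0.5306
Sum: 0.4590 + 0.4278 + 0.5087 + 0.5306 = 1.926 bits.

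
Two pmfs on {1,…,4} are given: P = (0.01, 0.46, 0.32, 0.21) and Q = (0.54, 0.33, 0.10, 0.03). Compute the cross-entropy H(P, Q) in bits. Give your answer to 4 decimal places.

2.8700 bits

H(P,Q) = −Σ p·log₂ q.
  −0.01·log₂(0.54) = 0.00889
  −0.46·log₂(0.33) = 0.73575
  −0.32·log₂(0.10) = 1.06302
  −0.21·log₂(0.03) = 1.06237
H(P,Q) = 2.8700 bits.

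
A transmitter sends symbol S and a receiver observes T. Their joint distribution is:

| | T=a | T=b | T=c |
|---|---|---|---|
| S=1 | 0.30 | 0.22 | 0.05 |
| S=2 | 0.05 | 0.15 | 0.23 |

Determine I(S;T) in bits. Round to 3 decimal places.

0.229 bits

Marginals: p(S) = (0.5700, 0.4300), p(T) = (0.3500, 0.3700, 0.2800).
I(S;T) = Σ p(x,y)·log₂[p(x,y)/(p(x)p(y))].
  (1,a): 0.30·log₂(1.5038) = 0.1766
  (1,b): 0.22·log₂(1.0431) = 0.0134
  (1,c): 0.05·log₂(0.3133) = -0.0837
  (2,a): 0.05·log₂(0.3322) = -0.0795
  (2,b): 0.15·log₂(0.9428) = -0.0127
  (2,c): 0.23·log₂(1.9103) = 0.2148
Sum = 0.229 bits.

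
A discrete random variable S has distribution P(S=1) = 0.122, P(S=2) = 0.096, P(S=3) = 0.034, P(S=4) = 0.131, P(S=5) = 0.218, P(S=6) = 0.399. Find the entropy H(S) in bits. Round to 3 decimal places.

H(S) = −Σ p·log₂ p.
  −(0.122)·log₂(0.122) = 0.3703
  −(0.096)·log₂(0.096) = 0.3246
  −(0.034)·log₂(0.034) = 0.1659
  −(0.131)·log₂(0.131) = 0.3841
  −(0.218)·log₂(0.218) = 0.4791
  −(0.399)·log₂(0.399) = 0.5289
Sum: 0.3703 + 0.3246 + 0.1659 + 0.3841 + 0.4791 + 0.5289 = 2.253 bits.

2.253 bits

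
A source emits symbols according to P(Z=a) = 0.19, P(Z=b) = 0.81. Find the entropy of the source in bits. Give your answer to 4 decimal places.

H(Z) = −Σ p·log₂ p.
  −(0.19)·log₂(0.19) = 0.45523
  −(0.81)·log₂(0.81) = 0.24625
Sum: 0.45523 + 0.24625 = 0.7015 bits.

0.7015 bits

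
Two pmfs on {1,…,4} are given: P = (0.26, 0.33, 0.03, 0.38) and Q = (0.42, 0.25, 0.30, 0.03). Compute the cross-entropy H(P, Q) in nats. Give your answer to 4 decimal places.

H(P,Q) = −Σ p·ln q.
  −0.26·ln(0.42) = 0.22555
  −0.33·ln(0.25) = 0.45748
  −0.03·ln(0.30) = 0.03612
  −0.38·ln(0.03) = 1.33249
H(P,Q) = 2.0516 nats.

2.0516 nats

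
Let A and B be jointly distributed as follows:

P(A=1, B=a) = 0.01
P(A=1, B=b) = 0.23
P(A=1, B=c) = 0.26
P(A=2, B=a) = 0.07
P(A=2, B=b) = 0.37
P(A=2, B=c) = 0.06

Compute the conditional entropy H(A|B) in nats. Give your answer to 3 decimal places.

0.584 nats

Marginals: p(A) = (0.5000, 0.5000), p(B) = (0.0800, 0.6000, 0.3200).
H(A|B) = Σ p(B) · H(A|B=·).
  B=a: p=0.0800, H(A|B=a) = 0.3768
  B=b: p=0.6000, H(A|B=b) = 0.6657
  B=c: p=0.3200, H(A|B=c) = 0.4826
Weighted sum = 0.584 nats.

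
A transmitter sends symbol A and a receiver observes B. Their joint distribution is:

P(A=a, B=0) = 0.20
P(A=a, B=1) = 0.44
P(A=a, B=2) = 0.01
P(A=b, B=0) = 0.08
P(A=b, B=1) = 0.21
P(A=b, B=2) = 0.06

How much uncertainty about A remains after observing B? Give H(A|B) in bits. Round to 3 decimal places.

Chain rule: H(A|B) = H(A,B) − H(B).
Marginals: p(A) = (0.6500, 0.3500), p(B) = (0.2800, 0.6500, 0.0700).
H(A,B) = 2.0598 bits; H(B) = 1.1867 bits.
H(A|B) = 2.0598 − 1.1867 = 0.873 bits.

0.873 bits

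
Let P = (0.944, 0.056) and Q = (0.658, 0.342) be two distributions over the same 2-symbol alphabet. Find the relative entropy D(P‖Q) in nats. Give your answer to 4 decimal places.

0.2394 nats

D(P‖Q) = Σ p·ln(p/q).
  0.944·ln(0.944/0.658) = 0.34071
  0.056·ln(0.056/0.342) = -0.10133
D(P‖Q) = 0.2394 nats.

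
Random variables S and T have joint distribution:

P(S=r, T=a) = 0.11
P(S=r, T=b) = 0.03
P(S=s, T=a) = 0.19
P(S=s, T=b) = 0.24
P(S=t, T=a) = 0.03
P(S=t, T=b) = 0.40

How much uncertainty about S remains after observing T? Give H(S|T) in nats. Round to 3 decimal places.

Chain rule: H(S|T) = H(S,T) − H(T).
Marginals: p(S) = (0.1400, 0.4300, 0.4300), p(T) = (0.3300, 0.6700).
H(S,T) = 1.4778 nats; H(T) = 0.6342 nats.
H(S|T) = 1.4778 − 0.6342 = 0.844 nats.

0.844 nats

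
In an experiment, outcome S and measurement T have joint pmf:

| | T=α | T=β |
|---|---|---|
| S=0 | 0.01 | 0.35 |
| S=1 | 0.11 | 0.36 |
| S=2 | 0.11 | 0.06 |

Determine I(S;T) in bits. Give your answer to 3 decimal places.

Marginals: p(S) = (0.3600, 0.4700, 0.1700), p(T) = (0.2300, 0.7700).
I(S;T) = H(S) + H(T) − H(S,T).
H(S) = 1.4772, H(T) = 0.7780, H(S,T) = 2.0713.
I(S;T) = 1.4772 + 0.7780 − 2.0713 = 0.184 bits.

0.184 bits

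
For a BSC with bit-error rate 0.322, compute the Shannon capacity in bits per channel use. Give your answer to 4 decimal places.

0.0935 bits

Binary symmetric channel: C = 1 − h₂(ε) where h₂ is the binary entropy function.
h₂(0.322) = −0.322·log₂0.322 − 0.678·log₂0.678 = 0.9065.
C = 1 − 0.9065 = 0.0935 bits per channel use.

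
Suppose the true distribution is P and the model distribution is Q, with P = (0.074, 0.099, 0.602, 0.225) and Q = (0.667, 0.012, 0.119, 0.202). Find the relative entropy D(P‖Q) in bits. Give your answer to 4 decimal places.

D(P‖Q) = Σ p·log₂(p/q).
  0.074·log₂(0.074/0.667) = -0.23473
  0.099·log₂(0.099/0.012) = 0.30140
  0.602·log₂(0.602/0.119) = 1.40796
  0.225·log₂(0.225/0.202) = 0.03500
D(P‖Q) = 1.5096 bits.

1.5096 bits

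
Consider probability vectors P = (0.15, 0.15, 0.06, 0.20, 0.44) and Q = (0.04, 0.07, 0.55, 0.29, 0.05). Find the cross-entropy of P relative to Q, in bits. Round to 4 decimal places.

H(P,Q) = −Σ p·log₂ q.
  −0.15·log₂(0.04) = 0.69658
  −0.15·log₂(0.07) = 0.57548
  −0.06·log₂(0.55) = 0.05175
  −0.20·log₂(0.29) = 0.35718
  −0.44·log₂(0.05) = 1.90165
H(P,Q) = 3.5826 bits.

3.5826 bits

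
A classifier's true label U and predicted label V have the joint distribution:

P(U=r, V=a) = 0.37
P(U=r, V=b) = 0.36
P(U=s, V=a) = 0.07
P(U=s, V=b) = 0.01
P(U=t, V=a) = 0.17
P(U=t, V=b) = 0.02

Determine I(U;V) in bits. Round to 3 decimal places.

Marginals: p(U) = (0.7300, 0.0800, 0.1900), p(V) = (0.6100, 0.3900).
I(U;V) = H(U) + H(V) − H(U,V).
H(U) = 1.0782, H(V) = 0.9648, H(U,V) = 1.9438.
I(U;V) = 1.0782 + 0.9648 − 1.9438 = 0.099 bits.

0.099 bits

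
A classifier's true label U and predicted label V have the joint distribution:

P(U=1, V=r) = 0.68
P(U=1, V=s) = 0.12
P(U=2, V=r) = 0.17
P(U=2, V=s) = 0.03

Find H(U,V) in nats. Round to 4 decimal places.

0.9231 nats

H(U,V) = −Σ p(x,y)·ln p(x,y) over all 4 cells.
  cell (1,r): −0.68·ln0.68 = 0.26225
  cell (1,s): −0.12·ln0.12 = 0.25443
  cell (2,r): −0.17·ln0.17 = 0.30123
  cell (2,s): −0.03·ln0.03 = 0.10520
Sum = 0.9231 nats.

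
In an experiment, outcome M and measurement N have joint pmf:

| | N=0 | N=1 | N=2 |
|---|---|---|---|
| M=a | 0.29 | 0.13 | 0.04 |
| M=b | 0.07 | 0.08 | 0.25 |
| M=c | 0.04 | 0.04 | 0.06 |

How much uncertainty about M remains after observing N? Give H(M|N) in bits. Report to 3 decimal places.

1.203 bits

Chain rule: H(M|N) = H(M,N) − H(N).
Marginals: p(M) = (0.4600, 0.4000, 0.1400), p(N) = (0.4000, 0.2500, 0.3500).
H(M,N) = 2.7614 bits; H(N) = 1.5589 bits.
H(M|N) = 2.7614 − 1.5589 = 1.203 bits.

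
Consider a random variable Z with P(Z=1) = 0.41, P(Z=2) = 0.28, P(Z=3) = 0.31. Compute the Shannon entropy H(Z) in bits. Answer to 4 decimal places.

1.5654 bits

H(Z) = −Σ p·log₂ p.
  −(0.41)·log₂(0.41) = 0.52738
  −(0.28)·log₂(0.28) = 0.51422
  −(0.31)·log₂(0.31) = 0.52379
Sum: 0.52738 + 0.51422 + 0.52379 = 1.5654 bits.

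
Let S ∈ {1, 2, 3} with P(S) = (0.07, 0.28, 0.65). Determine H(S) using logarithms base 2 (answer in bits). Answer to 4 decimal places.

1.1867 bits

H(S) = −Σ p·log₂ p.
  −(0.07)·log₂(0.07) = 0.26856
  −(0.28)·log₂(0.28) = 0.51422
  −(0.65)·log₂(0.65) = 0.40397
Sum: 0.26856 + 0.51422 + 0.40397 = 1.1867 bits.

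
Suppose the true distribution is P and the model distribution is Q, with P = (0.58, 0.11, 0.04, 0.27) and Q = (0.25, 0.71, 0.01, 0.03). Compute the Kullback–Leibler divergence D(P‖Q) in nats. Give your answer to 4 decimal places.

D(P‖Q) = Σ p·ln(p/q).
  0.58·ln(0.58/0.25) = 0.48811
  0.11·ln(0.11/0.71) = -0.20513
  0.04·ln(0.04/0.01) = 0.05545
  0.27·ln(0.27/0.03) = 0.59325
D(P‖Q) = 0.9317 nats.

0.9317 nats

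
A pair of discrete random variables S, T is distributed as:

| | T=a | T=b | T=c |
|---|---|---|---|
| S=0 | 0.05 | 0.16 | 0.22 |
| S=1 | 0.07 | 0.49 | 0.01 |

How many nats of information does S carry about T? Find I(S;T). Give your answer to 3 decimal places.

0.198 nats

Marginals: p(S) = (0.4300, 0.5700), p(T) = (0.1200, 0.6500, 0.2300).
I(S;T) = Σ p(x,y)·ln[p(x,y)/(p(x)p(y))].
  (0,a): 0.05·ln(0.9690) = -0.0016
  (0,b): 0.16·ln(0.5725) = -0.0893
  (0,c): 0.22·ln(2.2245) = 0.1759
  (1,a): 0.07·ln(1.0234) = 0.0016
  (1,b): 0.49·ln(1.3225) = 0.1370
  (1,c): 0.01·ln(0.0763) = -0.0257
Sum = 0.198 nats.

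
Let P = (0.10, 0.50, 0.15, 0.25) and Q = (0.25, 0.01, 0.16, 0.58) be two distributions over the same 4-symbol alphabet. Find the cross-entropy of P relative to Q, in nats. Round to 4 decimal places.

2.8523 nats

H(P,Q) = −Σ p·ln q.
  −0.10·ln(0.25) = 0.13863
  −0.50·ln(0.01) = 2.30259
  −0.15·ln(0.16) = 0.27489
  −0.25·ln(0.58) = 0.13618
H(P,Q) = 2.8523 nats.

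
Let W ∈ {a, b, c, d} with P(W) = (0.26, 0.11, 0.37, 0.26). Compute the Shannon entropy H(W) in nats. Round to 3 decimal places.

1.311 nats

H(W) = −Σ p·ln p.
  −(0.26)·ln(0.26) = 0.3502
  −(0.11)·ln(0.11) = 0.2428
  −(0.37)·ln(0.37) = 0.3679
  −(0.26)·ln(0.26) = 0.3502
Sum: 0.3502 + 0.2428 + 0.3679 + 0.3502 = 1.311 nats.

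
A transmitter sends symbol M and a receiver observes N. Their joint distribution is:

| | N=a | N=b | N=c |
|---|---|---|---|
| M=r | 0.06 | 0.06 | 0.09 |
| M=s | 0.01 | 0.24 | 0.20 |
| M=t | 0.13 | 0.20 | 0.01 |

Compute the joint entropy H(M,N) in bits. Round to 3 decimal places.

2.738 bits

H(M,N) = −Σ p(x,y)·log₂ p(x,y) over all 9 cells.
  cell (r,a): −0.06·log₂0.06 = 0.2435
  cell (r,b): −0.06·log₂0.06 = 0.2435
  cell (r,c): −0.09·log₂0.09 = 0.3127
  cell (s,a): −0.01·log₂0.01 = 0.0664
  cell (s,b): −0.24·log₂0.24 = 0.4941
  cell (s,c): −0.20·log₂0.20 = 0.4644
  cell (t,a): −0.13·log₂0.13 = 0.3826
  cell (t,b): −0.20·log₂0.20 = 0.4644
  cell (t,c): −0.01·log₂0.01 = 0.0664
Sum = 2.738 bits.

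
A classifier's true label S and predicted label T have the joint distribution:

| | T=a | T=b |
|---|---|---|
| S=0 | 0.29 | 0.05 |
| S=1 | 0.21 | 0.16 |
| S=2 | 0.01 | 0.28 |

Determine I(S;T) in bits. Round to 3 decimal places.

Marginals: p(S) = (0.3400, 0.3700, 0.2900), p(T) = (0.5100, 0.4900).
I(S;T) = H(S) + H(T) − H(S,T).
H(S) = 1.5778, H(T) = 0.9997, H(S,T) = 2.2105.
I(S;T) = 1.5778 + 0.9997 − 2.2105 = 0.367 bits.

0.367 bits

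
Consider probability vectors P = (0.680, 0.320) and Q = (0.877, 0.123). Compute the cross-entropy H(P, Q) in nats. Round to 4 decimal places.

0.7598 nats

H(P,Q) = −Σ p·ln q.
  −0.680·ln(0.877) = 0.08925
  −0.320·ln(0.123) = 0.67058
H(P,Q) = 0.7598 nats.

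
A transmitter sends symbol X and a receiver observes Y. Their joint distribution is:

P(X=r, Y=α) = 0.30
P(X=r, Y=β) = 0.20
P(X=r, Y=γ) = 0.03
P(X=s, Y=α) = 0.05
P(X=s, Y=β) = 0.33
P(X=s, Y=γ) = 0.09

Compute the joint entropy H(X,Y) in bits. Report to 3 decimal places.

2.194 bits

H(X,Y) = −Σ p(x,y)·log₂ p(x,y) over all 6 cells.
  cell (r,α): −0.30·log₂0.30 = 0.5211
  cell (r,β): −0.20·log₂0.20 = 0.4644
  cell (r,γ): −0.03·log₂0.03 = 0.1518
  cell (s,α): −0.05·log₂0.05 = 0.2161
  cell (s,β): −0.33·log₂0.33 = 0.5278
  cell (s,γ): −0.09·log₂0.09 = 0.3127
Sum = 2.194 bits.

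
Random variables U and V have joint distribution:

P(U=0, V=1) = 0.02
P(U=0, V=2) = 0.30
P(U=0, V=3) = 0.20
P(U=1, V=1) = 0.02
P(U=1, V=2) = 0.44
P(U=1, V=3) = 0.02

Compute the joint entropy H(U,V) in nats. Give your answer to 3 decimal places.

H(U,V) = −Σ p(x,y)·ln p(x,y) over all 6 cells.
  cell (0,1): −0.02·ln0.02 = 0.0782
  cell (0,2): −0.30·ln0.30 = 0.3612
  cell (0,3): −0.20·ln0.20 = 0.3219
  cell (1,1): −0.02·ln0.02 = 0.0782
  cell (1,2): −0.44·ln0.44 = 0.3612
  cell (1,3): −0.02·ln0.02 = 0.0782
Sum = 1.279 nats.

1.279 nats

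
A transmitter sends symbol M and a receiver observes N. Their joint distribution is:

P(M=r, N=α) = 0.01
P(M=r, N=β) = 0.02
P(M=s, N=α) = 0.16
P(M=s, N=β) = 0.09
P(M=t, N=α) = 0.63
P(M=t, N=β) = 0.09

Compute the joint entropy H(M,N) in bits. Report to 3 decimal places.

H(M,N) = −Σ p(x,y)·log₂ p(x,y) over all 6 cells.
  cell (r,α): −0.01·log₂0.01 = 0.0664
  cell (r,β): −0.02·log₂0.02 = 0.1129
  cell (s,α): −0.16·log₂0.16 = 0.4230
  cell (s,β): −0.09·log₂0.09 = 0.3127
  cell (t,α): −0.63·log₂0.63 = 0.4199
  cell (t,β): −0.09·log₂0.09 = 0.3127
Sum = 1.648 bits.

1.648 bits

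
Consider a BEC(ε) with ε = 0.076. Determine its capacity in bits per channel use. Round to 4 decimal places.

Binary erasure channel: capacity C = 1 − ε.
C = 1 − 0.076 = 0.9240 bits per channel use.

0.9240 bits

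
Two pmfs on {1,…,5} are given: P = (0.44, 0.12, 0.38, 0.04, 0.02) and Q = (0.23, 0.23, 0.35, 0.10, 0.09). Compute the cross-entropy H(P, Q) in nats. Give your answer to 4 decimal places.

1.3622 nats

H(P,Q) = −Σ p·ln q.
  −0.44·ln(0.23) = 0.64666
  −0.12·ln(0.23) = 0.17636
  −0.38·ln(0.35) = 0.39893
  −0.04·ln(0.10) = 0.09210
  −0.02·ln(0.09) = 0.04816
H(P,Q) = 1.3622 nats.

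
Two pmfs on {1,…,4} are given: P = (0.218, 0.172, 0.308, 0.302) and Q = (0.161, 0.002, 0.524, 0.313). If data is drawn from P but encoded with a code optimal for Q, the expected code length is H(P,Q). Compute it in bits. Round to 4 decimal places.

H(P,Q) = −Σ p·log₂ q.
  −0.218·log₂(0.161) = 0.57440
  −0.172·log₂(0.002) = 1.54211
  −0.308·log₂(0.524) = 0.28717
  −0.302·log₂(0.313) = 0.50608
H(P,Q) = 2.9098 bits.

2.9098 bits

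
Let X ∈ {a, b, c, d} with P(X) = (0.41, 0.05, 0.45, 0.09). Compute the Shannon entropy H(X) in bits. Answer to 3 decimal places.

H(X) = −Σ p·log₂ p.
  −(0.41)·log₂(0.41) = 0.5274
  −(0.05)·log₂(0.05) = 0.2161
  −(0.45)·log₂(0.45) = 0.5184
  −(0.09)·log₂(0.09) = 0.3127
Sum: 0.5274 + 0.2161 + 0.5184 + 0.3127 = 1.575 bits.

1.575 bits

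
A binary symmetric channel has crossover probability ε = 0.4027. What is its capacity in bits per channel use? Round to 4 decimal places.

Binary symmetric channel: C = 1 − h₂(ε) where h₂ is the binary entropy function.
h₂(0.4027) = −0.4027·log₂0.4027 − 0.5973·log₂0.5973 = 0.9725.
C = 1 − 0.9725 = 0.0275 bits per channel use.

0.0275 bits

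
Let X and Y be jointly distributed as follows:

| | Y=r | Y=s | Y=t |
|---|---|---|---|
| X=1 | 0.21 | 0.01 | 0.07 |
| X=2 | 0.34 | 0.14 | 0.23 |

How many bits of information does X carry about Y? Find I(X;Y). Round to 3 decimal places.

Marginals: p(X) = (0.2900, 0.7100), p(Y) = (0.5500, 0.1500, 0.3000).
I(X;Y) = Σ p(x,y)·log₂[p(x,y)/(p(x)p(y))].
  (1,r): 0.21·log₂(1.3166) = 0.0833
  (1,s): 0.01·log₂(0.2299) = -0.0212
  (1,t): 0.07·log₂(0.8046) = -0.0220
  (2,r): 0.34·log₂(0.8707) = -0.0679
  (2,s): 0.14·log₂(1.3146) = 0.0552
  (2,t): 0.23·log₂(1.0798) = 0.0255
Sum = 0.053 bits.

0.053 bits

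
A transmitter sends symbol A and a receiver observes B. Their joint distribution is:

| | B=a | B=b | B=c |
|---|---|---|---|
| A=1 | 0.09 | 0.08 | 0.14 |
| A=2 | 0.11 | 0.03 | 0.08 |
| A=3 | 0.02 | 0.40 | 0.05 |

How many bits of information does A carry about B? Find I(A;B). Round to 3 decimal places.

0.350 bits

Marginals: p(A) = (0.3100, 0.2200, 0.4700), p(B) = (0.2200, 0.5100, 0.2700).
I(A;B) = Σ p(x,y)·log₂[p(x,y)/(p(x)p(y))].
  (1,a): 0.09·log₂(1.3196) = 0.0360
  (1,b): 0.08·log₂(0.5060) = -0.0786
  (1,c): 0.14·log₂(1.6726) = 0.1039
  (2,a): 0.11·log₂(2.2727) = 0.1303
  (2,b): 0.03·log₂(0.2674) = -0.0571
  (2,c): 0.08·log₂(1.3468) = 0.0344
  (3,a): 0.02·log₂(0.1934) = -0.0474
  (3,b): 0.40·log₂(1.6688) = 0.2955
  (3,c): 0.05·log₂(0.3940) = -0.0672
Sum = 0.350 bits.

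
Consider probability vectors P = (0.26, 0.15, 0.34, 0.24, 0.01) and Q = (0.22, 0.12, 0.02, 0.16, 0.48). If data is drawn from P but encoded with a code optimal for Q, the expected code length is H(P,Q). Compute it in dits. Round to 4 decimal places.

1.0809 dits

H(P,Q) = −Σ p·log₁₀ q.
  −0.26·log₁₀(0.22) = 0.17097
  −0.15·log₁₀(0.12) = 0.13812
  −0.34·log₁₀(0.02) = 0.57765
  −0.24·log₁₀(0.16) = 0.19101
  −0.01·log₁₀(0.48) = 0.00319
H(P,Q) = 1.0809 dits.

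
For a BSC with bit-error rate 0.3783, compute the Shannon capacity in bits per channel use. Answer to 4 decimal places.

0.0432 bits

Binary symmetric channel: C = 1 − h₂(ε) where h₂ is the binary entropy function.
h₂(0.3783) = −0.3783·log₂0.3783 − 0.6217·log₂0.6217 = 0.9568.
C = 1 − 0.9568 = 0.0432 bits per channel use.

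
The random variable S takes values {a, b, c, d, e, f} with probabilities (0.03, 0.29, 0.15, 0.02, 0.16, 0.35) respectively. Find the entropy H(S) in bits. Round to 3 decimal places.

2.146 bits

H(S) = −Σ p·log₂ p.
  −(0.03)·log₂(0.03) = 0.1518
  −(0.29)·log₂(0.29) = 0.5179
  −(0.15)·log₂(0.15) = 0.4105
  −(0.02)·log₂(0.02) = 0.1129
  −(0.16)·log₂(0.16) = 0.4230
  −(0.35)·log₂(0.35) = 0.5301
Sum: 0.1518 + 0.5179 + 0.4105 + 0.1129 + 0.4230 + 0.5301 = 2.146 bits.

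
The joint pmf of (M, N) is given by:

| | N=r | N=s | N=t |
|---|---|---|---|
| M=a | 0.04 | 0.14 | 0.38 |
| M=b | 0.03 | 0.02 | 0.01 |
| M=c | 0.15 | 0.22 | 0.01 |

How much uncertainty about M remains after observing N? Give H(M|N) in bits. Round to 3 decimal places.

0.862 bits

Chain rule: H(M|N) = H(M,N) − H(N).
Marginals: p(M) = (0.5600, 0.0600, 0.3800), p(N) = (0.2200, 0.3800, 0.4000).
H(M,N) = 2.4020 bits; H(N) = 1.5398 bits.
H(M|N) = 2.4020 − 1.5398 = 0.862 bits.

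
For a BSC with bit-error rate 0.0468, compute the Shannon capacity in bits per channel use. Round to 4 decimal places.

0.7274 bits

Binary symmetric channel: C = 1 − h₂(ε) where h₂ is the binary entropy function.
h₂(0.0468) = −0.0468·log₂0.0468 − 0.9532·log₂0.9532 = 0.2726.
C = 1 − 0.2726 = 0.7274 bits per channel use.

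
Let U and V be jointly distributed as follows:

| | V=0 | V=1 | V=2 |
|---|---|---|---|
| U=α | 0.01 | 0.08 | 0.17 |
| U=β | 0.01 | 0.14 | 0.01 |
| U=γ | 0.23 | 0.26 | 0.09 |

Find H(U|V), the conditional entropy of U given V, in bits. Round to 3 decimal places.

Marginals: p(U) = (0.2600, 0.1600, 0.5800), p(V) = (0.2500, 0.4800, 0.2700).
H(U|V) = Σ p(V) · H(U|V=·).
  V=0: p=0.2500, H(U|V=0) = 0.4822
  V=1: p=0.4800, H(U|V=1) = 1.4284
  V=2: p=0.2700, H(U|V=2) = 1.1247
Weighted sum = 1.110 bits.

1.110 bits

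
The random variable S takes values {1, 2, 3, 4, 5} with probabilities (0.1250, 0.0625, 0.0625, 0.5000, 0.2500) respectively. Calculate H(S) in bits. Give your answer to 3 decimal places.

1.875 bits

H(S) = −Σ p·log₂ p.
  −(0.1250)·log₂(0.1250) = 0.3750
  −(0.0625)·log₂(0.0625) = 0.2500
  −(0.0625)·log₂(0.0625) = 0.2500
  −(0.5000)·log₂(0.5000) = 0.5000
  −(0.2500)·log₂(0.2500) = 0.5000
Sum: 0.3750 + 0.2500 + 0.2500 + 0.5000 + 0.5000 = 1.875 bits.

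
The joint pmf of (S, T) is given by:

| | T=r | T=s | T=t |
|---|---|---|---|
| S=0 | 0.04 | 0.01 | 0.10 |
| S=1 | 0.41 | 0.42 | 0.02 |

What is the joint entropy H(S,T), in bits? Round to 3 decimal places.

1.750 bits

H(S,T) = −Σ p(x,y)·log₂ p(x,y) over all 6 cells.
  cell (0,r): −0.04·log₂0.04 = 0.1858
  cell (0,s): −0.01·log₂0.01 = 0.0664
  cell (0,t): −0.10·log₂0.10 = 0.3322
  cell (1,r): −0.41·log₂0.41 = 0.5274
  cell (1,s): −0.42·log₂0.42 = 0.5256
  cell (1,t): −0.02·log₂0.02 = 0.1129
Sum = 1.750 bits.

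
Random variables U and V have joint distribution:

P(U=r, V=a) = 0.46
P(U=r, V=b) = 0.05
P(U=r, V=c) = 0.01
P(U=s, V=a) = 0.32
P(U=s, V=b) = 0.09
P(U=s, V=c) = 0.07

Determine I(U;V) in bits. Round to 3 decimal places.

0.062 bits

Marginals: p(U) = (0.5200, 0.4800), p(V) = (0.7800, 0.1400, 0.0800).
I(U;V) = Σ p(x,y)·log₂[p(x,y)/(p(x)p(y))].
  (r,a): 0.46·log₂(1.1341) = 0.0835
  (r,b): 0.05·log₂(0.6868) = -0.0271
  (r,c): 0.01·log₂(0.2404) = -0.0206
  (s,a): 0.32·log₂(0.8547) = -0.0725
  (s,b): 0.09·log₂(1.3393) = 0.0379
  (s,c): 0.07·log₂(1.8229) = 0.0606
Sum = 0.062 bits.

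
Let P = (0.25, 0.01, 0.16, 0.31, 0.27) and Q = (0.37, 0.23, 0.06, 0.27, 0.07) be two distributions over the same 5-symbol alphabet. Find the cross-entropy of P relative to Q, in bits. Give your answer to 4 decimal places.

H(P,Q) = −Σ p·log₂ q.
  −0.25·log₂(0.37) = 0.35860
  −0.01·log₂(0.23) = 0.02120
  −0.16·log₂(0.06) = 0.64942
  −0.31·log₂(0.27) = 0.58558
  −0.27·log₂(0.07) = 1.03586
H(P,Q) = 2.6507 bits.

2.6507 bits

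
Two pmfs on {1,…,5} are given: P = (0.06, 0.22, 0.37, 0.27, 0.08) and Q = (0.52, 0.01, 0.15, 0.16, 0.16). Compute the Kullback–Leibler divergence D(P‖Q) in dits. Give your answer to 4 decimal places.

0.4214 dits

D(P‖Q) = Σ p·log₁₀(p/q).
  0.06·log₁₀(0.06/0.52) = -0.05627
  0.22·log₁₀(0.22/0.01) = 0.29533
  0.37·log₁₀(0.37/0.15) = 0.14508
  0.27·log₁₀(0.27/0.16) = 0.06136
  0.08·log₁₀(0.08/0.16) = -0.02408
D(P‖Q) = 0.4214 dits.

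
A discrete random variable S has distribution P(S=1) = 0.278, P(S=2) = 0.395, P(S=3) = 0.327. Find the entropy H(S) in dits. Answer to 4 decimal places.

H(S) = −Σ p·log₁₀ p.
  −(0.278)·log₁₀(0.278) = 0.15456
  −(0.395)·log₁₀(0.395) = 0.15934
  −(0.327)·log₁₀(0.327) = 0.15874
Sum: 0.15456 + 0.15934 + 0.15874 = 0.4726 dits.

0.4726 dits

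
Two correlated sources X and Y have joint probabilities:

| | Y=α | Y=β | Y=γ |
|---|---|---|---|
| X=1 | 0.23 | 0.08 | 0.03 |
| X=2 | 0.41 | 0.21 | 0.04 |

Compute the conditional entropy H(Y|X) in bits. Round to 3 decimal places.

Chain rule: H(Y|X) = H(X,Y) − H(X).
Marginals: p(X) = (0.3400, 0.6600), p(Y) = (0.6400, 0.2900, 0.0700).
H(X,Y) = 2.1169 bits; H(X) = 0.9248 bits.
H(Y|X) = 2.1169 − 0.9248 = 1.192 bits.

1.192 bits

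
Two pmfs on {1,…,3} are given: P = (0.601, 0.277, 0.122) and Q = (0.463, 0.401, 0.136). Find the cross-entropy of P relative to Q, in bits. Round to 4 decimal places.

1.3840 bits

H(P,Q) = −Σ p·log₂ q.
  −0.601·log₂(0.463) = 0.66766
  −0.277·log₂(0.401) = 0.36518
  −0.122·log₂(0.136) = 0.35116
H(P,Q) = 1.3840 bits.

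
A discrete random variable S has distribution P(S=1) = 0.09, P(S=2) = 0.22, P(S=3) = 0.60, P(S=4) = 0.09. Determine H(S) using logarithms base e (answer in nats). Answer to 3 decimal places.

1.073 nats

H(S) = −Σ p·ln p.
  −(0.09)·ln(0.09) = 0.2167
  −(0.22)·ln(0.22) = 0.3331
  −(0.60)·ln(0.60) = 0.3065
  −(0.09)·ln(0.09) = 0.2167
Sum: 0.2167 + 0.3331 + 0.3065 + 0.2167 = 1.073 nats.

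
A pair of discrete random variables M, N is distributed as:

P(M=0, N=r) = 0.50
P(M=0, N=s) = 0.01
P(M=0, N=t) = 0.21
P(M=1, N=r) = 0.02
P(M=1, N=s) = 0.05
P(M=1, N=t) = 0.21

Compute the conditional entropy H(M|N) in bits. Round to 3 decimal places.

Chain rule: H(M|N) = H(M,N) − H(N).
Marginals: p(M) = (0.7200, 0.2800), p(N) = (0.5200, 0.0600, 0.4200).
H(M,N) = 1.8411 bits; H(N) = 1.2598 bits.
H(M|N) = 1.8411 − 1.2598 = 0.581 bits.

0.581 bits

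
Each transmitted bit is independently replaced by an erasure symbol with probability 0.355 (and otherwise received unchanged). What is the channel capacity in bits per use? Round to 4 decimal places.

Binary erasure channel: capacity C = 1 − ε.
C = 1 − 0.355 = 0.6450 bits per channel use.

0.6450 bits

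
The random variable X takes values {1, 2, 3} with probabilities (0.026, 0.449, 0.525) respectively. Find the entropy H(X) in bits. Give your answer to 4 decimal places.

H(X) = −Σ p·log₂ p.
  −(0.026)·log₂(0.026) = 0.13690
  −(0.449)·log₂(0.449) = 0.51869
  −(0.525)·log₂(0.525) = 0.48805
Sum: 0.13690 + 0.51869 + 0.48805 = 1.1436 bits.

1.1436 bits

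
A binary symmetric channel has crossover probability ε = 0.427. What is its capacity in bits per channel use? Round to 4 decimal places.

0.0154 bits

Binary symmetric channel: C = 1 − h₂(ε) where h₂ is the binary entropy function.
h₂(0.427) = −0.427·log₂0.427 − 0.573·log₂0.573 = 0.9846.
C = 1 − 0.9846 = 0.0154 bits per channel use.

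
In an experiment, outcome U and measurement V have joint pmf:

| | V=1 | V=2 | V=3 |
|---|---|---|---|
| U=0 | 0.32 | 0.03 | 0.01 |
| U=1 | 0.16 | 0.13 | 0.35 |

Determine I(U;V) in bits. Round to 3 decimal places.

Marginals: p(U) = (0.3600, 0.6400), p(V) = (0.4800, 0.1600, 0.3600).
I(U;V) = Σ p(x,y)·log₂[p(x,y)/(p(x)p(y))].
  (0,1): 0.32·log₂(1.8519) = 0.2845
  (0,2): 0.03·log₂(0.5208) = -0.0282
  (0,3): 0.01·log₂(0.0772) = -0.0370
  (1,1): 0.16·log₂(0.5208) = -0.1506
  (1,2): 0.13·log₂(1.2695) = 0.0448
  (1,3): 0.35·log₂(1.5191) = 0.2111
Sum = 0.325 bits.

0.325 bits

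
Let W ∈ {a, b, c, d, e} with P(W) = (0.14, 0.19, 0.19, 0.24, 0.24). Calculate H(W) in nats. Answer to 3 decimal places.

H(W) = −Σ p·ln p.
  −(0.14)·ln(0.14) = 0.2753
  −(0.19)·ln(0.19) = 0.3155
  −(0.19)·ln(0.19) = 0.3155
  −(0.24)·ln(0.24) = 0.3425
  −(0.24)·ln(0.24) = 0.3425
Sum: 0.2753 + 0.3155 + 0.3155 + 0.3425 + 0.3425 = 1.591 nats.

1.591 nats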